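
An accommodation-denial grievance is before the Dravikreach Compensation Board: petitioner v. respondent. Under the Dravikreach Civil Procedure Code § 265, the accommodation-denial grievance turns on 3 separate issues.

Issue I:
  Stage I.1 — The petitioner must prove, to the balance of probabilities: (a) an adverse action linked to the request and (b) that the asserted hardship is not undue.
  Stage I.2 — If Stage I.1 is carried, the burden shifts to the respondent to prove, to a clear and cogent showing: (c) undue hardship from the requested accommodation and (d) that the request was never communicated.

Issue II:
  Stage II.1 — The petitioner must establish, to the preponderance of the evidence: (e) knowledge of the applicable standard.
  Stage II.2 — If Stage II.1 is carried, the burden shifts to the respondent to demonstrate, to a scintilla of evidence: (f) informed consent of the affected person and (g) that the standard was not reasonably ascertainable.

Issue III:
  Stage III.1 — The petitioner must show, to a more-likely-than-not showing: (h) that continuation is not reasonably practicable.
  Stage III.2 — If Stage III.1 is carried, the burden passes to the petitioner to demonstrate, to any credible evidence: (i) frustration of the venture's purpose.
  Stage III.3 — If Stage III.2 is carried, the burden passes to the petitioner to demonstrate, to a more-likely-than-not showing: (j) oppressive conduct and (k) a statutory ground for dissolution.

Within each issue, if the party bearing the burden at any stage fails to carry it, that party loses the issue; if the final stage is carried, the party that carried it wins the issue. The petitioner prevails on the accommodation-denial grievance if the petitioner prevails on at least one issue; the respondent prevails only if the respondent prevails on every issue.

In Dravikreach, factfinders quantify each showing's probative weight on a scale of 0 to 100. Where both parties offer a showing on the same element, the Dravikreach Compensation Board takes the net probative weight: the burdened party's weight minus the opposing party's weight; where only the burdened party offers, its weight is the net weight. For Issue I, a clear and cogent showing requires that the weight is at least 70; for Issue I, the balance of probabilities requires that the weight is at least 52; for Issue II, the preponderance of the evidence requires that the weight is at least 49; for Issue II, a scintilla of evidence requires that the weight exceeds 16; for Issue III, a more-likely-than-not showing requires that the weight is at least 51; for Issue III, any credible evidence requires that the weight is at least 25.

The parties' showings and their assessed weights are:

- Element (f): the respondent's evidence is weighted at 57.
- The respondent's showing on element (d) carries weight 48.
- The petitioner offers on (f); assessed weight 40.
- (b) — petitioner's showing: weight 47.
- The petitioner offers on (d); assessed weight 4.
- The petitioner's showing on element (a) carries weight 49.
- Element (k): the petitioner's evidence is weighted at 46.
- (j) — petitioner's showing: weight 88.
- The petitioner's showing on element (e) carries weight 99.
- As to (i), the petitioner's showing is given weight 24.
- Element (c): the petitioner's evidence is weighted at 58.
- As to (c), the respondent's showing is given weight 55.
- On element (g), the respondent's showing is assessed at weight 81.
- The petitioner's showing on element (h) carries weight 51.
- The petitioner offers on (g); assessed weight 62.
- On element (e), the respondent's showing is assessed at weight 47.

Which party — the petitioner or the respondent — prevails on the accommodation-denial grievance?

respondent

— Issue I —
Stage I.1 — burden on petitioner; standard: the balance of probabilities (weight is at least 52).
    (a): 49 < 52 [not met]
    (b): 47 < 52 [not met]
  The petitioner does not carry Stage I.1.
The respondent prevails on this issue.
— Issue II —
At Stage II.1 the petitioner must meet the preponderance of the evidence (weight is at least 49): on (e) the weight is 99 less the opposing 47 gives net 52, ≥ 49, so (e) meets the standard.
  The petitioner carries Stage II.1; the respondent now bears the burden.
At Stage II.2 the respondent must meet a scintilla of evidence (weight exceeds 16): on (f) the weight is 57 less the opposing 40 gives net 17, > 16, so (f) meets the standard; on (g) the weight is 81 less the opposing 62 gives net 19, > 16, so (g) meets the standard.
  All elements met at the final stage.
All stages carried — the respondent prevails on this issue.
— Issue III —
At Stage III.1 the petitioner must meet a more-likely-than-not showing (weight is at least 51): on (h) the weight is 51, which does reach 51, so (h) meets the standard.
  Stage III.1 is satisfied; the petitioner continues to bear the burden.
At Stage III.2 the petitioner must meet any credible evidence (weight is at least 25): on (i) the weight is 24, which does not reach 25, so (i) does not meet the standard.
  The petitioner does not carry Stage III.2.
The analysis ends at Stage III.2; the respondent prevails on this issue.
Per-issue: Issue I → respondent; Issue II → respondent; Issue III → respondent. The petitioner must prevail on at least one issue; overall, the respondent prevails.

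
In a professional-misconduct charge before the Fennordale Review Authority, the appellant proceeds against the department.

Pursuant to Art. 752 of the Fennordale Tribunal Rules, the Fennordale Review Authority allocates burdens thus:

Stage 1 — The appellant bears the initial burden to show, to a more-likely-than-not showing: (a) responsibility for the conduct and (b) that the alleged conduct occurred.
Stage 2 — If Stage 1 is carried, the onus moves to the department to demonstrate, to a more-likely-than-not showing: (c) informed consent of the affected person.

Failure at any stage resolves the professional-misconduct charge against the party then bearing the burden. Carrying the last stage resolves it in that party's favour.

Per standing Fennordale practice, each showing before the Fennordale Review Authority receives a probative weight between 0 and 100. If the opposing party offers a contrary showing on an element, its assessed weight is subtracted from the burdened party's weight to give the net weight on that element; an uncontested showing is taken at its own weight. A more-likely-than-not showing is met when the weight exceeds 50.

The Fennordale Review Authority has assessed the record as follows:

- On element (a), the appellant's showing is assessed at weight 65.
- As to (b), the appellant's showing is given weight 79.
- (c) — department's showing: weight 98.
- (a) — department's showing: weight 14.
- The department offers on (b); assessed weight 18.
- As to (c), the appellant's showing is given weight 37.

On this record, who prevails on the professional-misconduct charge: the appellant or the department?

At Stage 1 the appellant must meet a more-likely-than-not showing (weight exceeds 50): on (a) the weight is 65 less the opposing 14 gives net 51, which does exceed 50, so (a) meets the standard; on (b) the weight is 79 less the opposing 18 gives net 61, > 50, so (b) meets the standard.
  All elements met. The burden passes to the department.
At Stage 2 the department must meet a more-likely-than-not showing (weight exceeds 50): on (c) the weight is 98 less the opposing 37 gives net 61, which does exceed 50, so (c) meets the standard.
  All elements met at the final stage.
All stages carried — the department prevails.

department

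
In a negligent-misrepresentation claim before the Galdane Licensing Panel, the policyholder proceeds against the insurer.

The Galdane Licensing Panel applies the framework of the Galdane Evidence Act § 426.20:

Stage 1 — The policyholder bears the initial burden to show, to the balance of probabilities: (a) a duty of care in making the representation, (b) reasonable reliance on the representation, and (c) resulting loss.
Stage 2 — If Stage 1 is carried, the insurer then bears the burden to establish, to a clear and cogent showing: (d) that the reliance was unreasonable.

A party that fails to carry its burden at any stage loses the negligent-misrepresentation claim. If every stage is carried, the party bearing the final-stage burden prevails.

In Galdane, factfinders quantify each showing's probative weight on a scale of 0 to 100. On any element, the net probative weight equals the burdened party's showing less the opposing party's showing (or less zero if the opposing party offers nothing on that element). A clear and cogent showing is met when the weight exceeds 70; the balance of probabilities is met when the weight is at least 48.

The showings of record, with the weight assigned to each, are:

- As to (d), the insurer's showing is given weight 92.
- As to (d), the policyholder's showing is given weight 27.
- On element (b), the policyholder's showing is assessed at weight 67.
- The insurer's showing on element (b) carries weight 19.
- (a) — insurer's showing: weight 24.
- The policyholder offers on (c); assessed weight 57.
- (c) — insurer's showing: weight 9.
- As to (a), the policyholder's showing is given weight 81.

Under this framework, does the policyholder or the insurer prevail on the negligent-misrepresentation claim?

policyholder

At Stage 1 the policyholder must meet the balance of probabilities (weight is at least 48): on (a) the weight is 81 less the opposing 24 gives net 57, ≥ 48, so (a) meets the standard; on (b) the weight is 67 less the opposing 19 gives net 48, ≥ 48, so (b) meets the standard; on (c) the weight is 57 less the opposing 9 gives net 48, which does reach 48, so (c) meets the standard.
  All elements met. The burden passes to the insurer.
At Stage 2 the insurer must meet a clear and cogent showing (weight exceeds 70): on (d) the weight is 92 less the opposing 27 gives net 65, which does not exceed 70, so (d) does not meet the standard.
  Not every element is met, so the insurer fails to carry Stage 2.
The policyholder prevails.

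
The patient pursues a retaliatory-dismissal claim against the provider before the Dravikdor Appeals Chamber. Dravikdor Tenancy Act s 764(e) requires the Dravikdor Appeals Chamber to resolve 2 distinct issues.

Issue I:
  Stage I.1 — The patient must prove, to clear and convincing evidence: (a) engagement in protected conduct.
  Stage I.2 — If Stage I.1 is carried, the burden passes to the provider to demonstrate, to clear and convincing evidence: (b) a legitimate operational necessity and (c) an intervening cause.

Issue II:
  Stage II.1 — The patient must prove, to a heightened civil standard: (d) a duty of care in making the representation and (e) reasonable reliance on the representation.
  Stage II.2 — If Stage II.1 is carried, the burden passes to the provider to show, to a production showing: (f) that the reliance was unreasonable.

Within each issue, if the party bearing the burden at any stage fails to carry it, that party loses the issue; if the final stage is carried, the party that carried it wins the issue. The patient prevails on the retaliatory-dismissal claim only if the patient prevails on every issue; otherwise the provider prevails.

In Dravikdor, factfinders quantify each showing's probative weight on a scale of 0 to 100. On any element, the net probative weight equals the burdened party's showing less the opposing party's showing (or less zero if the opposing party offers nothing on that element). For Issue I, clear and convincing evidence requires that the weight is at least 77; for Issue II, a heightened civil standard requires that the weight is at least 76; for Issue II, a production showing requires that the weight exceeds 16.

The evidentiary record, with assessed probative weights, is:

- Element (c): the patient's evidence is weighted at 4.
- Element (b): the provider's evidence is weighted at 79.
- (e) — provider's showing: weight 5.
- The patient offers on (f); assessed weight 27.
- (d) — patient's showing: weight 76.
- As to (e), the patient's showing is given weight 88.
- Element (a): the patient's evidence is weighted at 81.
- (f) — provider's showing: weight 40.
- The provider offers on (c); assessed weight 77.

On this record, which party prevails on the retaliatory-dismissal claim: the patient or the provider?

— Issue I —
At Stage I.1 the patient must meet clear and convincing evidence (weight is at least 77): on (a) the weight is 81, ≥ 77, so (a) meets the standard.
  All elements met. The burden passes to the provider.
At Stage I.2 the provider must meet clear and convincing evidence (weight is at least 77): on (b) the weight is 79, which does reach 77, so (b) meets the standard; on (c) the weight is 77 less the opposing 4 gives net 73, which does not reach 77, so (c) does not meet the standard.
  Stage I.2 not carried; the provider fails its burden.
The patient prevails on this issue.
— Issue II —
At Stage II.1 the patient must meet a heightened civil standard (weight is at least 76): on (d) the weight is 76, ≥ 76, so (d) meets the standard; on (e) the weight is 88 less the opposing 5 gives net 83, ≥ 76, so (e) meets the standard.
  Stage II.1 is satisfied; the onus moves to the provider.
At Stage II.2 the provider must meet a production showing (weight exceeds 16): on (f) the weight is 40 less the opposing 27 gives net 13, which does not exceed 16, so (f) does not meet the standard.
  Stage II.2 not carried; the provider fails its burden.
So the patient prevails on this issue.
Per-issue: Issue I → patient; Issue II → patient. The patient must prevail on every issue; overall, the patient prevails.

patient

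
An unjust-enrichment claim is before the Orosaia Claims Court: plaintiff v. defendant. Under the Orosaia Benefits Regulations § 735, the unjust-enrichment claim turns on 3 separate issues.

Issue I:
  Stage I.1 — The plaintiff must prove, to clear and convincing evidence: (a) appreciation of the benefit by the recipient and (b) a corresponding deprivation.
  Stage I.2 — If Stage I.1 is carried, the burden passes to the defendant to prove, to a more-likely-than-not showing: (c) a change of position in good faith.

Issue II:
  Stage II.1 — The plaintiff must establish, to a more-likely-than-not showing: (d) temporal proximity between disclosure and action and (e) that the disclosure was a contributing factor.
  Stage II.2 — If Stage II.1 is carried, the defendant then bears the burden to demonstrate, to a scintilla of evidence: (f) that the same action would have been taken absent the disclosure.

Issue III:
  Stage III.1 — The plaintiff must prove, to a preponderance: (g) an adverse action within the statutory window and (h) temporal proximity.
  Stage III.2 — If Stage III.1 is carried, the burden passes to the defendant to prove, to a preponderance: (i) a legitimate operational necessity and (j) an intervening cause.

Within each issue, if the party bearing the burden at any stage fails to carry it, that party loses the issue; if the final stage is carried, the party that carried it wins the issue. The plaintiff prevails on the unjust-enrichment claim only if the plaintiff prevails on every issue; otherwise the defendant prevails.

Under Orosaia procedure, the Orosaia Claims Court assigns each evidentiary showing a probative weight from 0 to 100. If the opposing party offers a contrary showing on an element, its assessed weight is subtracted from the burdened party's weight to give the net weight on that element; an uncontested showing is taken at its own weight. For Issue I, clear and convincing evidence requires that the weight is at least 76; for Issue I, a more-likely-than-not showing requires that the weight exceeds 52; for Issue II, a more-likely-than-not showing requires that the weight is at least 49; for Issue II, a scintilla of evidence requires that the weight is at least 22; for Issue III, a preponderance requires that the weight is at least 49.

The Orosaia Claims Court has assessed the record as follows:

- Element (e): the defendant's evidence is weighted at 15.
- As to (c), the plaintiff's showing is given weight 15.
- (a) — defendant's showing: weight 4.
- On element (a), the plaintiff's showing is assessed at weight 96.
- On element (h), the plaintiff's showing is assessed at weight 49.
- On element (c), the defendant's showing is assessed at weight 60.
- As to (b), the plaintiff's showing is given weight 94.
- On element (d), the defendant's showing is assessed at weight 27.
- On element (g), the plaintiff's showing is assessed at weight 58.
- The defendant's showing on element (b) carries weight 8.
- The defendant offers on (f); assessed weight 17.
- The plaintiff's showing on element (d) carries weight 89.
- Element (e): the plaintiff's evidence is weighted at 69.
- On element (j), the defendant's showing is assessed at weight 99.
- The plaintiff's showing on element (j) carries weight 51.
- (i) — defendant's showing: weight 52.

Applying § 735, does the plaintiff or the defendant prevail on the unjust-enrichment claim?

— Issue I —
Stage I.1 (plaintiff, clear and convincing evidence, weight is at least 76): (a) net 96−4=92 ≥ 76 — meets; (b) net 94−8=86 ≥ 76 — meets.
  Stage I.1 carried; the burden shifts to the defendant.
Stage I.2 (defendant, a more-likely-than-not showing, weight exceeds 52): (c) net 60−15=45 ≤ 52 — fails.
  Stage I.2 not carried; the defendant fails its burden.
The plaintiff prevails on this issue.
— Issue II —
Stage II.1 — burden on plaintiff; standard: a more-likely-than-not showing (weight is at least 49).
    (d): 89 − 27 = 62 ≥ 49 [met]
    (e): 69 − 15 = 54 ≥ 49 [met]
  Stage II.1 carried; the burden shifts to the defendant.
Stage II.2 — burden on defendant; standard: a scintilla of evidence (weight is at least 22).
    (f): 17 < 22 [not met]
  Not every element is met, so the defendant fails to carry Stage II.2.
So the plaintiff prevails on this issue.
— Issue III —
At Stage III.1 the plaintiff must meet a preponderance (weight is at least 49): on (g) the weight is 58, which does reach 49, so (g) meets the standard; on (h) the weight is 49, which does reach 49, so (h) meets the standard.
  Stage III.1 carried; the burden shifts to the defendant.
At Stage III.2 the defendant must meet a preponderance (weight is at least 49): on (i) the weight is 52, ≥ 49, so (i) meets the standard; on (j) the weight is 99 less the opposing 51 gives net 48, which does not reach 49, so (j) does not meet the standard.
  Not every element is met, so the defendant fails to carry Stage III.2.
So the plaintiff prevails on this issue.
Per-issue: Issue I → plaintiff; Issue II → plaintiff; Issue III → plaintiff. The plaintiff must prevail on every issue; overall, the plaintiff prevails.

plaintiff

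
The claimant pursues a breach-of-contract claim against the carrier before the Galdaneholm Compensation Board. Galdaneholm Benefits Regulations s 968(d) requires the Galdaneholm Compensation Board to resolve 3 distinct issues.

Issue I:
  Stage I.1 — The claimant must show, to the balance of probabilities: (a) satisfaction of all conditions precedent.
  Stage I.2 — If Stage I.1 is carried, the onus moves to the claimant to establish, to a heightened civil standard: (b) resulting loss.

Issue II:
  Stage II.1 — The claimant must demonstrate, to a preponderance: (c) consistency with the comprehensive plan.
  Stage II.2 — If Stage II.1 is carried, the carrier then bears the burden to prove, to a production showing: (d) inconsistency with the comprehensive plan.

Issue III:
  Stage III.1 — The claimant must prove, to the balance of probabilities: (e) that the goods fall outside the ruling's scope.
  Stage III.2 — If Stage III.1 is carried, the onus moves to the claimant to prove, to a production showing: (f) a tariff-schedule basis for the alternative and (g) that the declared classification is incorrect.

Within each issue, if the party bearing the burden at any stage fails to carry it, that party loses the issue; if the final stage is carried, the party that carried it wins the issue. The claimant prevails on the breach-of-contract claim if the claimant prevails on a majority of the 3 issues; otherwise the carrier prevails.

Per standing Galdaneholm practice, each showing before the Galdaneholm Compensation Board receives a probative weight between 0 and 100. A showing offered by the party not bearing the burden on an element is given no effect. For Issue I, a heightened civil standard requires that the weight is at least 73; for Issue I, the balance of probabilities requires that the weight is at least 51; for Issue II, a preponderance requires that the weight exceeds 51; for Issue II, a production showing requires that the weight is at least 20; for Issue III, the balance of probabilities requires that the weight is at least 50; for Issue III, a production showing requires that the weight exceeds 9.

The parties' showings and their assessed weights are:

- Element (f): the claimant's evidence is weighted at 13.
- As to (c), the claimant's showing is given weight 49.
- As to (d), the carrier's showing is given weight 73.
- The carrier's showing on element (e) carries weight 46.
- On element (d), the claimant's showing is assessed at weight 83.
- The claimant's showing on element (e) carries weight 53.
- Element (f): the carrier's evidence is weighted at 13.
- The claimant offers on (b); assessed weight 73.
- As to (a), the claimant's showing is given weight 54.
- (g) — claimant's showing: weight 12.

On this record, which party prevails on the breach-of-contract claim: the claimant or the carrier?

— Issue I —
Stage I.1 (claimant, the balance of probabilities, weight is at least 51): (a) 54 ≥ 51 — meets.
  Stage I.1 is satisfied; the claimant continues to bear the burden.
Stage I.2 (claimant, a heightened civil standard, weight is at least 73): (b) 73 ≥ 73 — meets.
  The claimant carries the last stage.
With every stage satisfied, the claimant prevails on this issue.
— Issue II —
Stage II.1 — burden on claimant; standard: a preponderance (weight exceeds 51).
    (c): 49 ≤ 51 [not met]
  Not every element is met, so the claimant fails to carry Stage II.1.
The carrier prevails on this issue.
— Issue III —
At Stage III.1 the claimant must meet the balance of probabilities (weight is at least 50): on (e) the weight is 53 (the carrier's 46 is given no effect), ≥ 50, so (e) meets the standard.
  Stage III.1 carried; the burden remains with the claimant.
At Stage III.2 the claimant must meet a production showing (weight exceeds 9): on (f) the weight is 13 (the carrier's 13 is given no effect), which does exceed 9, so (f) meets the standard; on (g) the weight is 12, which does exceed 9, so (g) meets the standard.
  Stage III.2 carried; the final stage is satisfied.
Every stage carried; the claimant prevails on this issue.
Per-issue: Issue I → claimant; Issue II → carrier; Issue III → claimant. The claimant must prevail on a majority of issues; overall, the claimant prevails.

claimant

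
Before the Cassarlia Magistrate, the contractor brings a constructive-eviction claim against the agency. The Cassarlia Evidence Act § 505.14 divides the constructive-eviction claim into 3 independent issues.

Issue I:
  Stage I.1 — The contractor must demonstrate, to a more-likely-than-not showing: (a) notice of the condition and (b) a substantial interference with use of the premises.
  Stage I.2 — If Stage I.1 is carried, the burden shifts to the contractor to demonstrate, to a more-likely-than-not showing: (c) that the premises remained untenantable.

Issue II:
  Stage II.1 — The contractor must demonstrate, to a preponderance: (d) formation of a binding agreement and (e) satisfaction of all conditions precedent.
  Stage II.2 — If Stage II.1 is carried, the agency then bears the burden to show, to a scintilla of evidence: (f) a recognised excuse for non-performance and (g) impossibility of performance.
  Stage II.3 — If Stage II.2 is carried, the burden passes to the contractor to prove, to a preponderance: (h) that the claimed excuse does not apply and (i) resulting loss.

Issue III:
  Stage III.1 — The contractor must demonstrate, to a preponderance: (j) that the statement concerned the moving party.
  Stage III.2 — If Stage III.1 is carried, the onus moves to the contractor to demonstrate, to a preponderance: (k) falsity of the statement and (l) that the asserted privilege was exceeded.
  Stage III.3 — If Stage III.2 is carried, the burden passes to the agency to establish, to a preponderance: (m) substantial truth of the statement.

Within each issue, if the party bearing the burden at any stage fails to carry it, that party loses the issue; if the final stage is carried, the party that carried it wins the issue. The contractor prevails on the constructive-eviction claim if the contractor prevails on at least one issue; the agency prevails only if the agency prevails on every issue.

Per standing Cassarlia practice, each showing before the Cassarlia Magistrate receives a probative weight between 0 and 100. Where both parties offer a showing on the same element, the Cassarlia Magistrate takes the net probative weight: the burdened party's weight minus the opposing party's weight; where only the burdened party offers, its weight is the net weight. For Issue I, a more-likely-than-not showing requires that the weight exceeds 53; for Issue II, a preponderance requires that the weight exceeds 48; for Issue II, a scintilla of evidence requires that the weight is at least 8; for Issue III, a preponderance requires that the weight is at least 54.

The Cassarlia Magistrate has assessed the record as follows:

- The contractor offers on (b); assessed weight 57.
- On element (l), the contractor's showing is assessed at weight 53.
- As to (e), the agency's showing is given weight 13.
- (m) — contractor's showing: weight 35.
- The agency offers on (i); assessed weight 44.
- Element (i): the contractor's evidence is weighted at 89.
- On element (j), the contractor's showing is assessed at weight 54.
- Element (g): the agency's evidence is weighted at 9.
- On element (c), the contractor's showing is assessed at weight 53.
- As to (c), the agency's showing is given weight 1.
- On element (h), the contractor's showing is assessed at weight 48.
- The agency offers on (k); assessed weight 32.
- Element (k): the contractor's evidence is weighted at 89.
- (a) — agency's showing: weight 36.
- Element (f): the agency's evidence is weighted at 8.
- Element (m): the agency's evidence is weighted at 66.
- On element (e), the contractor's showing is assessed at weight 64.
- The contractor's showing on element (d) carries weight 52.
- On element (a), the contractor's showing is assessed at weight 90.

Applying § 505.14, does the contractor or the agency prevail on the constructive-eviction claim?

agency

— Issue I —
At Stage I.1 the contractor must meet a more-likely-than-not showing (weight exceeds 53): on (a) the weight is 90 less the opposing 36 gives net 54, > 53, so (a) meets the standard; on (b) the weight is 57, which does exceed 53, so (b) meets the standard.
  All elements met. The contractor retains the burden for Stage I.2.
At Stage I.2 the contractor must meet a more-likely-than-not showing (weight exceeds 53): on (c) the weight is 53 less the opposing 1 gives net 52, ≤ 53, so (c) does not meet the standard.
  Not every element is met, so the contractor fails to carry Stage I.2.
The analysis ends at Stage I.2; the agency prevails on this issue.
— Issue II —
Stage II.1 (contractor, a preponderance, weight exceeds 48): (d) 52 > 48 — meets; (e) net 64−13=51 > 48 — meets.
  The contractor carries Stage II.1; the agency now bears the burden.
Stage II.2 (agency, a scintilla of evidence, weight is at least 8): (f) 8 ≥ 8 — meets; (g) 9 ≥ 8 — meets.
  All elements met. The burden passes to the contractor.
Stage II.3 (contractor, a preponderance, weight exceeds 48): (h) 48 ≤ 48 — fails; (i) net 89−44=45 ≤ 48 — fails.
  Stage II.3 not carried; the contractor fails its burden.
The agency prevails on this issue.
— Issue III —
At Stage III.1 the contractor must meet a preponderance (weight is at least 54): on (j) the weight is 54, ≥ 54, so (j) meets the standard.
  All elements met. The contractor retains the burden for Stage III.2.
At Stage III.2 the contractor must meet a preponderance (weight is at least 54): on (k) the weight is 89 less the opposing 32 gives net 57, ≥ 54, so (k) meets the standard; on (l) the weight is 53, < 54, so (l) does not meet the standard.
  Not every element is met, so the contractor fails to carry Stage III.2.
The agency prevails on this issue.
Per-issue: Issue I → agency; Issue II → agency; Issue III → agency. The contractor must prevail on at least one issue; overall, the agency prevails.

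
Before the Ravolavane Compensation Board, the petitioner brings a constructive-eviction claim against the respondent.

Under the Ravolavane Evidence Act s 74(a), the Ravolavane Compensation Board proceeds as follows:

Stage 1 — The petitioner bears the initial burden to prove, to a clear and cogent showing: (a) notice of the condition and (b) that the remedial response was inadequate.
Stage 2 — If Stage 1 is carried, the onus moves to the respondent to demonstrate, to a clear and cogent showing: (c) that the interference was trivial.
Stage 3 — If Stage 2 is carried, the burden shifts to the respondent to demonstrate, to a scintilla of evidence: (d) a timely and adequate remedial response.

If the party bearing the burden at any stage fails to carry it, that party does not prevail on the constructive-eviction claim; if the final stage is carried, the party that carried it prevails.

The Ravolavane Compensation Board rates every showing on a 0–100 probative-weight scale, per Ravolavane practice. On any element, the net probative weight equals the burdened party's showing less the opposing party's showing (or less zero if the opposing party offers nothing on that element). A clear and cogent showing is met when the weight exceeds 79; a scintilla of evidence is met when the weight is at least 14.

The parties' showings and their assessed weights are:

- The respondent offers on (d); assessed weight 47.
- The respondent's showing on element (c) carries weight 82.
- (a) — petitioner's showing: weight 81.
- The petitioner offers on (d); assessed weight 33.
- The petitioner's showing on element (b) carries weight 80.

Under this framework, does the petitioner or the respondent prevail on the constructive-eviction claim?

Stage 1 (petitioner, a clear and cogent showing, weight exceeds 79): (a) 81 > 79 — meets; (b) 80 > 79 — meets.
  Stage 1 is satisfied; the onus moves to the respondent.
Stage 2 (respondent, a clear and cogent showing, weight exceeds 79): (c) 82 > 79 — meets.
  Stage 2 is satisfied; the respondent continues to bear the burden.
Stage 3 (respondent, a scintilla of evidence, weight is at least 14): (d) net 47−33=14 ≥ 14 — meets.
  The respondent carries the last stage.
With every stage satisfied, the respondent prevails.

respondent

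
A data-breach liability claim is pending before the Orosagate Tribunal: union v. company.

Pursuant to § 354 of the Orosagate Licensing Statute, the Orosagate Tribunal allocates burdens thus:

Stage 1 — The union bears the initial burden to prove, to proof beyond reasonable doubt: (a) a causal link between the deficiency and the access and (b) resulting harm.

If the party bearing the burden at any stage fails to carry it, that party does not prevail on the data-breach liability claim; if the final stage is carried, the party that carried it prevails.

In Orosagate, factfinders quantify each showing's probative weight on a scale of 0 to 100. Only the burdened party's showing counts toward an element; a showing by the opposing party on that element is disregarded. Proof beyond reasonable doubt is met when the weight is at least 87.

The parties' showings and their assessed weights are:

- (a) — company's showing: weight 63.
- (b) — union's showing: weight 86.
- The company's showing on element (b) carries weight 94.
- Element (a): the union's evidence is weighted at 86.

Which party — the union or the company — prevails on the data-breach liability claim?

company

Stage 1 — burden on union; standard: proof beyond reasonable doubt (weight is at least 87).
    (a): 86 (company's 63 disregarded) < 87 [not met]
    (b): 86 (company's 94 disregarded) < 87 [not met]
  Not every element is met, so the union fails to carry Stage 1.
So the company prevails.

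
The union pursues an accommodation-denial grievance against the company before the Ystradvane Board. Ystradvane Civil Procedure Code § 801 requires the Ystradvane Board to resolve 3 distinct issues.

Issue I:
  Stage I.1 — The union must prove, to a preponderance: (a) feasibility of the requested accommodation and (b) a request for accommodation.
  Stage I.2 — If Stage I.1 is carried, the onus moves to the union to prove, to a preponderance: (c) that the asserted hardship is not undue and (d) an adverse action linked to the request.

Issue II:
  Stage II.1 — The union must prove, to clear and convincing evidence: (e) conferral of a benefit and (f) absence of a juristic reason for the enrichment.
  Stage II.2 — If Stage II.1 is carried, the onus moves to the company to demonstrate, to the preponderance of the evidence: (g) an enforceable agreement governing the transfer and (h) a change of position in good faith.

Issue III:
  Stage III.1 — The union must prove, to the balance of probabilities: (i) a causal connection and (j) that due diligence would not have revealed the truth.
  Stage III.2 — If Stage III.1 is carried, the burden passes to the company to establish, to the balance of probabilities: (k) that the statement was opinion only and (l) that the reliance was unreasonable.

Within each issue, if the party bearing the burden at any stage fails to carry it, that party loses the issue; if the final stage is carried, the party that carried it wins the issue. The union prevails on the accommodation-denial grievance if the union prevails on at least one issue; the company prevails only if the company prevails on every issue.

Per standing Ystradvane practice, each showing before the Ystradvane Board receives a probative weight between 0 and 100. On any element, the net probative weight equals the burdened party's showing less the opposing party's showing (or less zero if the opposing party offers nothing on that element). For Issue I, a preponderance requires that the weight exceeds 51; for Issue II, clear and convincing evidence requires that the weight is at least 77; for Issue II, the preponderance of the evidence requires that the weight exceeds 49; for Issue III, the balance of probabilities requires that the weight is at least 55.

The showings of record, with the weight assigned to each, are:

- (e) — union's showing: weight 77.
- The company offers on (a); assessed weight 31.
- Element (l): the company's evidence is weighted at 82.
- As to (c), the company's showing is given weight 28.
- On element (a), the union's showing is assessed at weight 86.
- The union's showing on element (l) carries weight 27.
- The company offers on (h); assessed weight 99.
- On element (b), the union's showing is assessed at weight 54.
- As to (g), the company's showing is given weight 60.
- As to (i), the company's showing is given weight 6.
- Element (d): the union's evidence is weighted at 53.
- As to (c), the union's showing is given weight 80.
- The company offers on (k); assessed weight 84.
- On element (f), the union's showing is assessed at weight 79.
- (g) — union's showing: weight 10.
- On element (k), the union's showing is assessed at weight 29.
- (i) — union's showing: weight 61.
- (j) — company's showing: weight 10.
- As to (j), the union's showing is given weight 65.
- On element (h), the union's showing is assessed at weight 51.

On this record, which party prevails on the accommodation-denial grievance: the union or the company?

union

— Issue I —
Stage I.1 — burden on union; standard: a preponderance (weight exceeds 51).
    (a): 86 − 31 = 55 > 51 [met]
    (b): 54 > 51 [met]
  Stage I.1 is satisfied; the union continues to bear the burden.
Stage I.2 — burden on union; standard: a preponderance (weight exceeds 51).
    (c): 80 − 28 = 52 > 51 [met]
    (d): 53 > 51 [met]
  Stage I.2 carried; the final stage is satisfied.
All stages carried — the union prevails on this issue.
— Issue II —
Stage II.1 — burden on union; standard: clear and convincing evidence (weight is at least 77).
    (e): 77 ≥ 77 [met]
    (f): 79 ≥ 77 [met]
  Stage II.1 is satisfied; the onus moves to the company.
Stage II.2 — burden on company; standard: the preponderance of the evidence (weight exceeds 49).
    (g): 60 − 10 = 50 > 49 [met]
    (h): 99 − 51 = 48 ≤ 49 [not met]
  The company does not carry Stage II.2.
The union prevails on this issue.
— Issue III —
Stage III.1 — burden on union; standard: the balance of probabilities (weight is at least 55).
    (i): 61 − 6 = 55 ≥ 55 [met]
    (j): 65 − 10 = 55 ≥ 55 [met]
  Stage III.1 carried; the burden shifts to the company.
Stage III.2 — burden on company; standard: the balance of probabilities (weight is at least 55).
    (k): 84 − 29 = 55 ≥ 55 [met]
    (l): 82 − 27 = 55 ≥ 55 [met]
  Stage III.2 carried; the final stage is satisfied.
All stages carried — the company prevails on this issue.
Per-issue: Issue I → union; Issue II → union; Issue III → company. The union must prevail on at least one issue; overall, the union prevails.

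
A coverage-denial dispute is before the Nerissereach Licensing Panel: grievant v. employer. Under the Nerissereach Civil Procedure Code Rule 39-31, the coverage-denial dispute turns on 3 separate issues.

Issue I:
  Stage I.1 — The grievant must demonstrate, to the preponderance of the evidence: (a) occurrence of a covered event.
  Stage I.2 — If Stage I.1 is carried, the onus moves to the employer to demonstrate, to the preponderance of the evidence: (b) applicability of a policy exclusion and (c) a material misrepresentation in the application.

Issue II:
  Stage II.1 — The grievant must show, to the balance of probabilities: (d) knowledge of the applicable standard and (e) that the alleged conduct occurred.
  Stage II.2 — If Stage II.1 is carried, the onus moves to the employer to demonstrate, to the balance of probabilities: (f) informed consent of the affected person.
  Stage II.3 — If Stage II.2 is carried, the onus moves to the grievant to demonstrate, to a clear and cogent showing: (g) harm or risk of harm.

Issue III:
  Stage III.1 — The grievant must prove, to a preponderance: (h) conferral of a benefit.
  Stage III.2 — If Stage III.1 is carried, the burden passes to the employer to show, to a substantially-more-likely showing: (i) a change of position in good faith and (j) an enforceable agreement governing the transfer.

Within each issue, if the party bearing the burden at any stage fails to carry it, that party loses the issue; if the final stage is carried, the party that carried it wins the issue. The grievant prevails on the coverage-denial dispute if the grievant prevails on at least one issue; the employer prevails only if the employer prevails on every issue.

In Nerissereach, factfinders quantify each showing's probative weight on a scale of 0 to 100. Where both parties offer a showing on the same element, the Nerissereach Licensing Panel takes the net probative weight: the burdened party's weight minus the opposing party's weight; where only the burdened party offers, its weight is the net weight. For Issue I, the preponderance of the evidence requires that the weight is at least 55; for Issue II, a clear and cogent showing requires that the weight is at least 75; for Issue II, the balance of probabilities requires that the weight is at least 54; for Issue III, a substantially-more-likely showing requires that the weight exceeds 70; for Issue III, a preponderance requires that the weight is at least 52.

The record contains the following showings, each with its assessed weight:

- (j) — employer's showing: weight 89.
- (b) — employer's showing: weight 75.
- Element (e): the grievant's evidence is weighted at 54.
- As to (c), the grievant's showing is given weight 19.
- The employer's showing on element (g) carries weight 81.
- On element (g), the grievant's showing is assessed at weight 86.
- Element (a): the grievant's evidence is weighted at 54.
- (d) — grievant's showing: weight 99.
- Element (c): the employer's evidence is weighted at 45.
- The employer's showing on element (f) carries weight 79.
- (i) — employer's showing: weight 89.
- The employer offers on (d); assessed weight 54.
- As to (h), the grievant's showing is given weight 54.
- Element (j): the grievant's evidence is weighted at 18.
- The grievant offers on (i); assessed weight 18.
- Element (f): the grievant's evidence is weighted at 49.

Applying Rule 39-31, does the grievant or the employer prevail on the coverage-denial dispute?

employer

— Issue I —
At Stage I.1 the grievant must meet the preponderance of the evidence (weight is at least 55): on (a) the weight is 54, which does not reach 55, so (a) does not meet the standard.
  The grievant does not carry Stage I.1.
So the employer prevails on this issue.
— Issue II —
Stage II.1 — burden on grievant; standard: the balance of probabilities (weight is at least 54).
    (d): 99 − 54 = 45 < 54 [not met]
    (e): 54 ≥ 54 [met]
  Stage II.1 not carried; the grievant fails its burden.
The analysis ends at Stage II.1; the employer prevails on this issue.
— Issue III —
Stage III.1 (grievant, a preponderance, weight is at least 52): (h) 54 ≥ 52 — meets.
  Stage III.1 carried; the burden shifts to the employer.
Stage III.2 (employer, a substantially-more-likely showing, weight exceeds 70): (i) net 89−18=71 > 70 — meets; (j) net 89−18=71 > 70 — meets.
  The employer carries the last stage.
All stages carried — the employer prevails on this issue.
Per-issue: Issue I → employer; Issue II → employer; Issue III → employer. The grievant must prevail on at least one issue; overall, the employer prevails.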